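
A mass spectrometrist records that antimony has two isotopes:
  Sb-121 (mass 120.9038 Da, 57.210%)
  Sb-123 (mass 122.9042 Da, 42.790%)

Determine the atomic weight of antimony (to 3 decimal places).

Ar = Σ fᵢ·mᵢ = 0.57210 × 120.9038 + 0.42790 × 122.9042
= 69.16906 + 52.59071 = 121.75977 Da

121.760 Da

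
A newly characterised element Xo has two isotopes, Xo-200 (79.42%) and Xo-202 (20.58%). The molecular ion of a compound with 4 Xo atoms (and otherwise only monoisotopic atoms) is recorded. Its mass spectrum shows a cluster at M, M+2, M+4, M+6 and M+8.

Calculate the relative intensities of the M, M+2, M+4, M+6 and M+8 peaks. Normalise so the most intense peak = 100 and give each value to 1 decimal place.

96.5 : 100.0 : 38.9 : 6.7 : 0.4

Expanding (0.7942 + 0.2058)^4:
P(M) = 0.7942^4 = 0.397850
P(M+2) = 4 × 0.7942^3 × 0.2058^1 = 0.412378
P(M+4) = 6 × 0.7942^2 × 0.2058^2 = 0.160288
P(M+6) = 4 × 0.7942^1 × 0.2058^3 = 0.027690
P(M+8) = 0.2058^4 = 0.001794
The M+2 peak is largest (0.412378); scaling to 100 gives 96.5 : 100.0 : 38.9 : 6.7 : 0.4.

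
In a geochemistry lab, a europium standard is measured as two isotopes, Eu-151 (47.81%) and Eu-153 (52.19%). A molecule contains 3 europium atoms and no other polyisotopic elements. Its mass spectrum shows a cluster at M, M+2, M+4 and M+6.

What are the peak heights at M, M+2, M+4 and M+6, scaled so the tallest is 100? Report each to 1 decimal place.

Expanding (0.4781 + 0.5219)^3:
P(M) = 0.4781^3 = 0.109284
P(M+2) = 3 × 0.4781^2 × 0.5219^1 = 0.357887
P(M+4) = 3 × 0.4781^1 × 0.5219^2 = 0.390674
P(M+6) = 0.5219^3 = 0.142155
The M+4 peak is largest (0.390674); scaling to 100 gives 28.0 : 91.6 : 100.0 : 36.4.

28.0 : 91.6 : 100.0 : 36.4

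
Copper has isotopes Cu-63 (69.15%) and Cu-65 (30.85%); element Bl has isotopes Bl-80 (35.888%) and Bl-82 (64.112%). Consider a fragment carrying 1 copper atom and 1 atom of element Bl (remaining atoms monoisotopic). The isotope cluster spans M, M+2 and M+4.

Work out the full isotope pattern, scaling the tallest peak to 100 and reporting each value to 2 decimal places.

44.79 : 100.00 : 35.70

Copper pattern (n=1): 0.6915 : 0.3085
Element Bl pattern (n=1): 0.35888 : 0.64112
Convolve the two distributions (both contribute in 2-u steps):
  M: 0.6915×0.35888 = 0.248166
  M+2: 0.6915×0.64112 + 0.3085×0.35888 = 0.554049
  M+4: 0.3085×0.64112 = 0.197786
Scale to base peak (0.554049) = 100: 44.79 : 100.00 : 35.70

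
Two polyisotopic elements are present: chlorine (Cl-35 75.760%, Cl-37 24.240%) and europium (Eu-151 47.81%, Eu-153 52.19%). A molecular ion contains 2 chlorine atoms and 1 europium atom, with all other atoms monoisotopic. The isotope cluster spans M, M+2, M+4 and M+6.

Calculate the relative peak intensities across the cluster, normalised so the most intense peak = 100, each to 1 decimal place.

57.8 : 100.0 : 46.3 : 6.5

Chlorine pattern (n=2): 0.57395776 : 0.36728448 : 0.05875776
Europium pattern (n=1): 0.4781 : 0.5219
Convolve the two distributions (both contribute in 2-u steps):
  M: 0.57395776×0.4781 = 0.274409
  M+2: 0.57395776×0.5219 + 0.36728448×0.4781 = 0.475147
  M+4: 0.36728448×0.5219 + 0.05875776×0.4781 = 0.219778
  M+6: 0.05875776×0.5219 = 0.030666
Scale to base peak (0.475147) = 100: 57.8 : 100.0 : 46.3 : 6.5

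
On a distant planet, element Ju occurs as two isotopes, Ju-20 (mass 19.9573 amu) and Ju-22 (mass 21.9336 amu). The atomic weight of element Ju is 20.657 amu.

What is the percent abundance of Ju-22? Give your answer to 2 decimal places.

Writing the weighted mean with unknown fraction x of Ju-20:
19.9573·x + 21.9336·(1 − x) = 20.657
(19.9573 − 21.9336)·x = 20.657 − 21.9336
x = -1.2766 / -1.9763 = 0.64595 → 64.60% Ju-20, 35.40% Ju-22.

35.40%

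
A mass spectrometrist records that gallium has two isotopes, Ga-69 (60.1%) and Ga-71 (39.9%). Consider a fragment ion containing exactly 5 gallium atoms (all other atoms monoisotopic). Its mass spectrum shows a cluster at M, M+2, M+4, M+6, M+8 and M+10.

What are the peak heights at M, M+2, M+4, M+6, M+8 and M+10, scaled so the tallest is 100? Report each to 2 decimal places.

22.69 : 75.31 : 100.00 : 66.39 : 22.04 : 2.93

Each Ga atom is independently Ga-69 (p = 0.601) or Ga-71 (q = 0.399); the cluster is the binomial expansion (p + q)^5.
P(M) = 0.601^5 = 0.078410
P(M+2) = 5 × 0.601^4 × 0.399^1 = 0.260280
P(M+4) = 10 × 0.601^3 × 0.399^2 = 0.345596
P(M+6) = 10 × 0.601^2 × 0.399^3 = 0.229439
P(M+8) = 5 × 0.601^1 × 0.399^4 = 0.076162
P(M+10) = 0.399^5 = 0.010113
The M+4 peak is largest (0.345596); scaling to 100 gives 22.69 : 75.31 : 100.00 : 66.39 : 22.04 : 2.93.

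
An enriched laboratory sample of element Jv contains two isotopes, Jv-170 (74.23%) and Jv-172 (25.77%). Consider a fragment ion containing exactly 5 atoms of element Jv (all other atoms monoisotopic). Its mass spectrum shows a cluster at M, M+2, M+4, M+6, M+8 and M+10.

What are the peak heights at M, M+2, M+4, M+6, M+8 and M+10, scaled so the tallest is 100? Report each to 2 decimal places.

57.61 : 100.00 : 69.43 : 24.10 : 4.18 : 0.29

Each Jv atom is independently Jv-170 (p = 0.7423) or Jv-172 (q = 0.2577); the cluster is the binomial expansion (p + q)^5.
P(M) = 0.7423^5 = 0.225371
P(M+2) = 5 × 0.7423^4 × 0.2577^1 = 0.391203
P(M+4) = 10 × 0.7423^3 × 0.2577^2 = 0.271623
P(M+6) = 10 × 0.7423^2 × 0.2577^3 = 0.094298
P(M+8) = 5 × 0.7423^1 × 0.2577^4 = 0.016368
P(M+10) = 0.2577^5 = 0.001137
The M+2 peak is largest (0.391203); scaling to 100 gives 57.61 : 100.00 : 69.43 : 24.10 : 4.18 : 0.29.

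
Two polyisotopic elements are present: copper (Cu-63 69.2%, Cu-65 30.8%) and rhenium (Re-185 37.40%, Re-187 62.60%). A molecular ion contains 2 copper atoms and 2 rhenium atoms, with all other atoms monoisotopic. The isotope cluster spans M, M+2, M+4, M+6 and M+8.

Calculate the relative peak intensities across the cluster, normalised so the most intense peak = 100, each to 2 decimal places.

Copper pattern (n=2): 0.478864 : 0.426272 : 0.094864
Rhenium pattern (n=2): 0.139876 : 0.468248 : 0.391876
Convolve the two distributions (both contribute in 2-u steps):
  M: 0.478864×0.139876 = 0.066982
  M+2: 0.478864×0.468248 + 0.426272×0.139876 = 0.283852
  M+4: 0.478864×0.391876 + 0.426272×0.468248 + 0.094864×0.139876 = 0.400526
  M+6: 0.426272×0.391876 + 0.094864×0.468248 = 0.211466
  M+8: 0.094864×0.391876 = 0.037175
Scale to base peak (0.400526) = 100: 16.72 : 70.87 : 100.00 : 52.80 : 9.28

16.72 : 70.87 : 100.00 : 52.80 : 9.28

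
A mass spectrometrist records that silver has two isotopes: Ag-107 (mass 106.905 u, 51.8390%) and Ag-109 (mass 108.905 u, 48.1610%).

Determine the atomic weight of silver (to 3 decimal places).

Weight each isotope mass by its fractional abundance: 0.518390 × 106.905 + 0.481610 × 108.905
= 55.4185 + 52.4497 = 107.8682 u

107.868 u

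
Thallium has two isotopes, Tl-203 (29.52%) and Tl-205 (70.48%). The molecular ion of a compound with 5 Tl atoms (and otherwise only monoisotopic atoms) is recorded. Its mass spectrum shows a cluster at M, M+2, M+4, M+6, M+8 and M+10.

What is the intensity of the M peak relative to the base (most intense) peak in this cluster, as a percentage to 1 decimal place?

(0.2952 + 0.7048)^5 gives M 0.0022, M+2 0.0268, M+4 0.1278, M+6 0.3051, M+8 0.3642, M+10 0.1739; the largest is M+8.
P(M+8) = C(5,4) × 0.2952^1 × 0.7048^4 = 5 × 0.2952 × 0.24675365 = 0.364208 (base)
P(M) = C(5,0) × 0.2952^5 × 0.7048^0 = 1 × 0.00224172 × 1.0000 = 0.002242
Relative intensity = 0.002242 / 0.364208 × 100 = 0.6

0.6%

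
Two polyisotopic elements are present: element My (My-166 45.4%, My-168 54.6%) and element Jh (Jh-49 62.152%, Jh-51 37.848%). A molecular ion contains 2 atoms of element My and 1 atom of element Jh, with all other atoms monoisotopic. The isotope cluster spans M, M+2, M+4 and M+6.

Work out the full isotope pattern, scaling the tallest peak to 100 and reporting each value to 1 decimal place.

Element My pattern (n=2): 0.206116 : 0.495768 : 0.298116
Element Jh pattern (n=1): 0.62152 : 0.37848
Convolve the two distributions (both contribute in 2-u steps):
  M: 0.206116×0.62152 = 0.128105
  M+2: 0.206116×0.37848 + 0.495768×0.62152 = 0.386141
  M+4: 0.495768×0.37848 + 0.298116×0.62152 = 0.372923
  M+6: 0.298116×0.37848 = 0.112831
Scale to base peak (0.386141) = 100: 33.2 : 100.0 : 96.6 : 29.2

33.2 : 100.0 : 96.6 : 29.2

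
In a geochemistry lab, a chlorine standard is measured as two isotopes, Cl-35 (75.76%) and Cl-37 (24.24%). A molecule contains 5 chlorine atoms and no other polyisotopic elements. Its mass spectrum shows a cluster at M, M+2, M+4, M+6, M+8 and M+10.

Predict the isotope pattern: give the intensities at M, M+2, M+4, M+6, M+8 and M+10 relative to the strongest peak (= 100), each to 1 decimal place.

Expanding (0.7576 + 0.2424)^5:
P(M) = 0.7576^5 = 0.249574
P(M+2) = 5 × 0.7576^4 × 0.2424^1 = 0.399266
P(M+4) = 10 × 0.7576^3 × 0.2424^2 = 0.255497
P(M+6) = 10 × 0.7576^2 × 0.2424^3 = 0.081748
P(M+8) = 5 × 0.7576^1 × 0.2424^4 = 0.013078
P(M+10) = 0.2424^5 = 0.000837
The M+2 peak is largest (0.399266); scaling to 100 gives 62.5 : 100.0 : 64.0 : 20.5 : 3.3 : 0.2.

62.5 : 100.0 : 64.0 : 20.5 : 3.3 : 0.2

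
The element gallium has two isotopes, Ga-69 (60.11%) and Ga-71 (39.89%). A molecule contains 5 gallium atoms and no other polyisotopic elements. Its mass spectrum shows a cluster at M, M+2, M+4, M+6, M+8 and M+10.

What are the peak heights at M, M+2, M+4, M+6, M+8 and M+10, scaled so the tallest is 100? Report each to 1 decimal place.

Expanding (0.6011 + 0.3989)^5:
P(M) = 0.6011^5 = 0.078475
P(M+2) = 5 × 0.6011^4 × 0.3989^1 = 0.260388
P(M+4) = 10 × 0.6011^3 × 0.3989^2 = 0.345596
P(M+6) = 10 × 0.6011^2 × 0.3989^3 = 0.229343
P(M+8) = 5 × 0.6011^1 × 0.3989^4 = 0.076098
P(M+10) = 0.3989^5 = 0.010100
The M+4 peak is largest (0.345596); scaling to 100 gives 22.7 : 75.3 : 100.0 : 66.4 : 22.0 : 2.9.

22.7 : 75.3 : 100.0 : 66.4 : 22.0 : 2.9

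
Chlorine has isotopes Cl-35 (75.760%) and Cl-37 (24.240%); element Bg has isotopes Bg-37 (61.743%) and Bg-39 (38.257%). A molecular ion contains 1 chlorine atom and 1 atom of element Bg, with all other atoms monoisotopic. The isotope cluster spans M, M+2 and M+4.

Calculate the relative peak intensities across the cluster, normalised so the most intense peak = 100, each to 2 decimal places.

100.00 : 93.96 : 19.83

Chlorine pattern (n=1): 0.7576 : 0.2424
Element Bg pattern (n=1): 0.61743 : 0.38257
Convolve the two distributions (both contribute in 2-u steps):
  M: 0.7576×0.61743 = 0.467765
  M+2: 0.7576×0.38257 + 0.2424×0.61743 = 0.439500
  M+4: 0.2424×0.38257 = 0.092735
Scale to base peak (0.467765) = 100: 100.00 : 93.96 : 19.83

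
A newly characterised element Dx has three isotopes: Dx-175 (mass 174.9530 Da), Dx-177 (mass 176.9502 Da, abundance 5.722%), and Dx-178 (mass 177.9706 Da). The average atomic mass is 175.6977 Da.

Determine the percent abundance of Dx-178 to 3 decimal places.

20.891%

Let x and y be the fractions of Dx-175 and Dx-178. Then x + y = 1 − 0.05722 = 0.94278 and 174.9530x + 177.9706y = 175.6977 − 0.05722×176.9502 = 165.572609556.
Substituting: 174.9530x + 177.9706(0.94278 − x) = 165.572609556
(174.9530 − 177.9706)x = -2.214512712  ⇒  x = 0.73387, y = 0.20891
Dx-175: 73.387%, Dx-178: 20.891%.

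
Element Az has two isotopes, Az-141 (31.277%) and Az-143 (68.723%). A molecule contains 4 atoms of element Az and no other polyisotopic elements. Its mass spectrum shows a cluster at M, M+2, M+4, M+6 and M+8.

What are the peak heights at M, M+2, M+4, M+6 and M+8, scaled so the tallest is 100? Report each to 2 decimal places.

2.36 : 20.71 : 68.27 : 100.00 : 54.93

The 4 Az atoms are independent, so intensities follow the terms of (0.31277 + 0.68723)^4.
P(M) = 0.31277^4 = 0.009570
P(M+2) = 4 × 0.31277^3 × 0.68723^1 = 0.084108
P(M+4) = 6 × 0.31277^2 × 0.68723^2 = 0.277208
P(M+6) = 4 × 0.31277^1 × 0.68723^3 = 0.406061
P(M+8) = 0.68723^4 = 0.223053
The M+6 peak is largest (0.406061); scaling to 100 gives 2.36 : 20.71 : 68.27 : 100.00 : 54.93.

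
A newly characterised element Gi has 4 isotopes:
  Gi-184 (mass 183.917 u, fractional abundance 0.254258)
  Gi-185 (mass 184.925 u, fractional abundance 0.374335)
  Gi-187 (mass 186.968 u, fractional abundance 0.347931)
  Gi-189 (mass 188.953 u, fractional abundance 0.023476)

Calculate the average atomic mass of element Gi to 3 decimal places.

185.474 u

The abundance-weighted mean is 0.254258 × 183.917 + 0.374335 × 184.925 + 0.347931 × 186.968 + 0.023476 × 188.953
= 46.7624 + 69.2239 + 65.0520 + 4.4359 = 185.4742 u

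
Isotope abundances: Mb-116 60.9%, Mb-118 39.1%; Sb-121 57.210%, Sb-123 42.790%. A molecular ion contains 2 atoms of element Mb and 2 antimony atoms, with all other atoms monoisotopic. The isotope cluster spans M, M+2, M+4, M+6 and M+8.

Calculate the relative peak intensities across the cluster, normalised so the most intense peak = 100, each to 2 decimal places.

34.57 : 96.11 : 100.00 : 46.15 : 7.97

Element Mb pattern (n=2): 0.370881 : 0.476238 : 0.152881
Antimony pattern (n=2): 0.32729841 : 0.48960318 : 0.18309841
Convolve the two distributions (both contribute in 2-u steps):
  M: 0.370881×0.32729841 = 0.121389
  M+2: 0.370881×0.48960318 + 0.476238×0.32729841 = 0.337456
  M+4: 0.370881×0.18309841 + 0.476238×0.48960318 + 0.152881×0.32729841 = 0.351113
  M+6: 0.476238×0.18309841 + 0.152881×0.48960318 = 0.162049
  M+8: 0.152881×0.18309841 = 0.027992
Scale to base peak (0.351113) = 100: 34.57 : 96.11 : 100.00 : 46.15 : 7.97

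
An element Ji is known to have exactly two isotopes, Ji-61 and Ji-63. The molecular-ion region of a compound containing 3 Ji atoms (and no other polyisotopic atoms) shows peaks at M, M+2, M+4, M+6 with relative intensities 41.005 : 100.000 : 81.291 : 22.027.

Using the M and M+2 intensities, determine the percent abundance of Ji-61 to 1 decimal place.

Write p for the Ji-61 fraction. I(M+2)/I(M) = [C(3,1)·p^2·(1−p)] / p^3 = 3·(1−p)/p = 100.000/41.005 = 2.4387
(1−p)/p = 2.4387/3 = 0.8129  ⇒  p = 1/(1 + 0.8129) = 0.5516
Ji-61: 55.2%, Ji-63: 44.8%.

55.2%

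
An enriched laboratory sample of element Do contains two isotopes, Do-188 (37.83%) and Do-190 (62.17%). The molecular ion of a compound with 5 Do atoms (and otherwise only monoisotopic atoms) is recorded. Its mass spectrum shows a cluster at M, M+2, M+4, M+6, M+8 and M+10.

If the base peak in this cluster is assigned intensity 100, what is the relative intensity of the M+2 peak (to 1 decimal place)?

(0.3783 + 0.6217)^5 gives M 0.0077, M+2 0.0637, M+4 0.2093, M+6 0.3439, M+8 0.2826, M+10 0.0929; the largest is M+6.
P(M+6) = C(5,3) × 0.3783^2 × 0.6217^3 = 10 × 0.14311089 × 0.24029382 = 0.343887 (base)
P(M+2) = C(5,1) × 0.3783^4 × 0.6217^1 = 5 × 0.02048073 × 0.6217 = 0.063664
Relative intensity = 0.063664 / 0.343887 × 100 = 18.5

18.5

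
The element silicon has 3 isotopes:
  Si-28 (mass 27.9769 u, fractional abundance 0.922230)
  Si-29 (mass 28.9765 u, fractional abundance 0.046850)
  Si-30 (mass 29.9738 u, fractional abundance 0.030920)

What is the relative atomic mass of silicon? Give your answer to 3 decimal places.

28.085 u

Weight each isotope mass by its fractional abundance: 0.922230 × 27.9769 + 0.046850 × 28.9765 + 0.030920 × 29.9738
= 25.80114 + 1.35755 + 0.92679 = 28.08548 u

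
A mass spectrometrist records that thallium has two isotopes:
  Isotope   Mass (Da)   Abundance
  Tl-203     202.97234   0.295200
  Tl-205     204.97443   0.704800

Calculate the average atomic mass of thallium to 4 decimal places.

Average mass = Σ (abundance × isotope mass) = 0.295200 × 202.97234 + 0.704800 × 204.97443
= 59.917435 + 144.465978 = 204.383413 Da

204.3834 Da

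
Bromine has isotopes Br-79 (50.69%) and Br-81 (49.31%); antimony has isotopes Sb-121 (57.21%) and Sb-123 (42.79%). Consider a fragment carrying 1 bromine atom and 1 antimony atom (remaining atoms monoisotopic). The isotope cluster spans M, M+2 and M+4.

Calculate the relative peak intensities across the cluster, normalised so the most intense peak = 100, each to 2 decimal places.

Bromine pattern (n=1): 0.5069 : 0.4931
Antimony pattern (n=1): 0.5721 : 0.4279
Convolve the two distributions (both contribute in 2-u steps):
  M: 0.5069×0.5721 = 0.289997
  M+2: 0.5069×0.4279 + 0.4931×0.5721 = 0.499005
  M+4: 0.4931×0.4279 = 0.210997
Scale to base peak (0.499005) = 100: 58.12 : 100.00 : 42.28

58.12 : 100.00 : 42.28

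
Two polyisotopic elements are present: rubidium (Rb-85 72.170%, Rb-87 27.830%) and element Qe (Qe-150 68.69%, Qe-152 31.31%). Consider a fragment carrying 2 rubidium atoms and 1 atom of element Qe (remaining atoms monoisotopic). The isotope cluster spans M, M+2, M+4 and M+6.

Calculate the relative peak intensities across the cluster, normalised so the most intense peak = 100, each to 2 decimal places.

Rubidium pattern (n=2): 0.52085089 : 0.40169822 : 0.07745089
Element Qe pattern (n=1): 0.6869 : 0.3131
Convolve the two distributions (both contribute in 2-u steps):
  M: 0.52085089×0.6869 = 0.357772
  M+2: 0.52085089×0.3131 + 0.40169822×0.6869 = 0.439005
  M+4: 0.40169822×0.3131 + 0.07745089×0.6869 = 0.178973
  M+6: 0.07745089×0.3131 = 0.024250
Scale to base peak (0.439005) = 100: 81.50 : 100.00 : 40.77 : 5.52

81.50 : 100.00 : 40.77 : 5.52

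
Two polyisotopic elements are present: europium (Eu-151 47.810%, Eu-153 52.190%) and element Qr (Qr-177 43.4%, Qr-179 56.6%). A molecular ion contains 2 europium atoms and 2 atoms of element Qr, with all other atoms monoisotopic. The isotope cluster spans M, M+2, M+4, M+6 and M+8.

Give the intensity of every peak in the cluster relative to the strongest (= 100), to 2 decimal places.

11.65 : 55.80 : 100.00 : 79.44 : 23.60

Europium pattern (n=2): 0.22857961 : 0.49904078 : 0.27237961
Element Qr pattern (n=2): 0.188356 : 0.491288 : 0.320356
Convolve the two distributions (both contribute in 2-u steps):
  M: 0.22857961×0.188356 = 0.043054
  M+2: 0.22857961×0.491288 + 0.49904078×0.188356 = 0.206296
  M+4: 0.22857961×0.320356 + 0.49904078×0.491288 + 0.27237961×0.188356 = 0.369704
  M+6: 0.49904078×0.320356 + 0.27237961×0.491288 = 0.293688
  M+8: 0.27237961×0.320356 = 0.087258
Scale to base peak (0.369704) = 100: 11.65 : 55.80 : 100.00 : 79.44 : 23.60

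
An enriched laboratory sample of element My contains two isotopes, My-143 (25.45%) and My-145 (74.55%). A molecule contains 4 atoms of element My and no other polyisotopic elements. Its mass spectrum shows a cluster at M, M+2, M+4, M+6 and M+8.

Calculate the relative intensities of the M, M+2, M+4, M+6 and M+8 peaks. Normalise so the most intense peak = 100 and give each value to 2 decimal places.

0.99 : 11.65 : 51.21 : 100.00 : 73.23

Each My atom is independently My-143 (p = 0.2545) or My-145 (q = 0.7455); the cluster is the binomial expansion (p + q)^4.
P(M) = 0.2545^4 = 0.004195
P(M+2) = 4 × 0.2545^3 × 0.7455^1 = 0.049155
P(M+4) = 6 × 0.2545^2 × 0.7455^2 = 0.215984
P(M+6) = 4 × 0.2545^1 × 0.7455^3 = 0.421785
P(M+8) = 0.7455^4 = 0.308881
The M+6 peak is largest (0.421785); scaling to 100 gives 0.99 : 11.65 : 51.21 : 100.00 : 73.23.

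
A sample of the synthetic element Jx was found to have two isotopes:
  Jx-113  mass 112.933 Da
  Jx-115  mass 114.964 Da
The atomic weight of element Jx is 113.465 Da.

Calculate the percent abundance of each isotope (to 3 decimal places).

Let x be the fractional abundance of Jx-113; then Jx-115 has abundance 1 − x.
112.933·x + 114.964·(1 − x) = 113.465
(112.933 − 114.964)·x = 113.465 − 114.964
x = -1.499 / -2.031 = 0.73806 → 73.806% Jx-113, 26.194% Jx-115.

Jx-113: 73.806%, Jx-115: 26.194%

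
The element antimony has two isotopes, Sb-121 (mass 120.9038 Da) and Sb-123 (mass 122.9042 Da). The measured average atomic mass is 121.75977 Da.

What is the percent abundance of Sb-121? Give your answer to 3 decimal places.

Let x be the fractional abundance of Sb-121; then Sb-123 has abundance 1 − x.
120.9038·x + 122.9042·(1 − x) = 121.75977
(120.9038 − 122.9042)·x = 121.75977 − 122.9042
x = -1.14443 / -2.0004 = 0.57210 → 57.210% Sb-121, 42.790% Sb-123.

57.210%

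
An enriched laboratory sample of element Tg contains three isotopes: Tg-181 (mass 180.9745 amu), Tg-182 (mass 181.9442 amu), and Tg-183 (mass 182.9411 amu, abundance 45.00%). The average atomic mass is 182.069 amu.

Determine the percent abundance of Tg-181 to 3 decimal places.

33.392%

Let x and y be the fractions of Tg-181 and Tg-182. Then x + y = 1 − 0.4500 = 0.5500 and 180.9745x + 181.9442y = 182.069 − 0.4500×182.9411 = 99.745505.
Substituting: 180.9745x + 181.9442(0.5500 − x) = 99.745505
(180.9745 − 181.9442)x = -0.323805  ⇒  x = 0.33392, y = 0.21608
Tg-181: 33.392%, Tg-182: 21.608%.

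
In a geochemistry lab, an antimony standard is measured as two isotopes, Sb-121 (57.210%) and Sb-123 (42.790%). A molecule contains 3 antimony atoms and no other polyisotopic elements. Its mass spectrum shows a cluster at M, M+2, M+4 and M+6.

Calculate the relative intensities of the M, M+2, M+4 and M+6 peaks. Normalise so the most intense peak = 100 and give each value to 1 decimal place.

44.6 : 100.0 : 74.8 : 18.6

Each Sb atom is independently Sb-121 (p = 0.57210) or Sb-123 (q = 0.42790); the cluster is the binomial expansion (p + q)^3.
P(M) = 0.57210^3 = 0.187247
P(M+2) = 3 × 0.57210^2 × 0.42790^1 = 0.420153
P(M+4) = 3 × 0.57210^1 × 0.42790^2 = 0.314252
P(M+6) = 0.42790^3 = 0.078348
The M+2 peak is largest (0.420153); scaling to 100 gives 44.6 : 100.0 : 74.8 : 18.6.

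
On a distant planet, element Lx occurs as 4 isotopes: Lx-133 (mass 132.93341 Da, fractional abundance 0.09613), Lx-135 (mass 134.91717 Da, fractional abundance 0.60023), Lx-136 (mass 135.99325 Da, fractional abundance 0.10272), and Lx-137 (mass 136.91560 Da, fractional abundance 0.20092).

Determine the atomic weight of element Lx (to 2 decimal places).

135.24 Da

Ar = Σ fᵢ·mᵢ = 0.09613 × 132.93341 + 0.60023 × 134.91717 + 0.10272 × 135.99325 + 0.20092 × 136.91560
= 12.778889 + 80.981333 + 13.969227 + 27.509082 = 135.238531 Da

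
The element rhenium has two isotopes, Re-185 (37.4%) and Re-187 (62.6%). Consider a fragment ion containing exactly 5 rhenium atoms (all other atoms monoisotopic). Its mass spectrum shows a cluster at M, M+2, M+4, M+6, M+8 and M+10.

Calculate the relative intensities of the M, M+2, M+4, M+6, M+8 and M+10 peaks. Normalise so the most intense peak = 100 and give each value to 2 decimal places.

Expanding (0.374 + 0.626)^5:
P(M) = 0.374^5 = 0.007317
P(M+2) = 5 × 0.374^4 × 0.626^1 = 0.061239
P(M+4) = 10 × 0.374^3 × 0.626^2 = 0.205005
P(M+6) = 10 × 0.374^2 × 0.626^3 = 0.343136
P(M+8) = 5 × 0.374^1 × 0.626^4 = 0.287170
P(M+10) = 0.626^5 = 0.096133
The M+6 peak is largest (0.343136); scaling to 100 gives 2.13 : 17.85 : 59.74 : 100.00 : 83.69 : 28.02.

2.13 : 17.85 : 59.74 : 100.00 : 83.69 : 28.02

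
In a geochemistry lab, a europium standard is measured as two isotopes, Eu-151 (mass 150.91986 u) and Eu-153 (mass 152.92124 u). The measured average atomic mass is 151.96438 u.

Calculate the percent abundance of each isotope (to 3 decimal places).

Eu-151: 47.810%, Eu-153: 52.190%

Let x be the fractional abundance of Eu-151; then Eu-153 has abundance 1 − x.
150.91986·x + 152.92124·(1 − x) = 151.96438
(150.91986 − 152.92124)·x = 151.96438 − 152.92124
x = -0.95686 / -2.00138 = 0.47810 → 47.810% Eu-151, 52.190% Eu-153.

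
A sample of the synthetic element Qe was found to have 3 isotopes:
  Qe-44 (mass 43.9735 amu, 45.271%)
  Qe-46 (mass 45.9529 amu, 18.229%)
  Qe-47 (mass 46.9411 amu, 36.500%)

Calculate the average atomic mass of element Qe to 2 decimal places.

Average mass = Σ (abundance × isotope mass) = 0.45271 × 43.9735 + 0.18229 × 45.9529 + 0.36500 × 46.9411
= 19.90724 + 8.37675 + 17.13350 = 45.41749 amu

45.42 amu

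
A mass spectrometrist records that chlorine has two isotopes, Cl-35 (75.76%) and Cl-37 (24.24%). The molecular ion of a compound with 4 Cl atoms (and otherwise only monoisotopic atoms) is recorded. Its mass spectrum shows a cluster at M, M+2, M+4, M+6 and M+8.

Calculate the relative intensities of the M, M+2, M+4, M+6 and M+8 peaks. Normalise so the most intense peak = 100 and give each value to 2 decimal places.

78.14 : 100.00 : 47.99 : 10.24 : 0.82

Expanding (0.7576 + 0.2424)^4:
P(M) = 0.7576^4 = 0.329428
P(M+2) = 4 × 0.7576^3 × 0.2424^1 = 0.421612
P(M+4) = 6 × 0.7576^2 × 0.2424^2 = 0.202347
P(M+6) = 4 × 0.7576^1 × 0.2424^3 = 0.043162
P(M+8) = 0.2424^4 = 0.003452
The M+2 peak is largest (0.421612); scaling to 100 gives 78.14 : 100.00 : 47.99 : 10.24 : 0.82.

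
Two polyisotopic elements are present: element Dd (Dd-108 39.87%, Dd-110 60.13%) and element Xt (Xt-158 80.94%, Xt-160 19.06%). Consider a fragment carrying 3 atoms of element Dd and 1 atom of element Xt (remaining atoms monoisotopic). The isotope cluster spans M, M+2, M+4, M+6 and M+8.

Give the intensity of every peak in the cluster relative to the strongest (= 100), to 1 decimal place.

Element Dd pattern (n=3): 0.06337803 : 0.28675099 : 0.43246394 : 0.21740704
Element Xt pattern (n=1): 0.8094 : 0.1906
Convolve the two distributions (both contribute in 2-u steps):
  M: 0.06337803×0.8094 = 0.051298
  M+2: 0.06337803×0.1906 + 0.28675099×0.8094 = 0.244176
  M+4: 0.28675099×0.1906 + 0.43246394×0.8094 = 0.404691
  M+6: 0.43246394×0.1906 + 0.21740704×0.8094 = 0.258397
  M+8: 0.21740704×0.1906 = 0.041438
Scale to base peak (0.404691) = 100: 12.7 : 60.3 : 100.0 : 63.9 : 10.2

12.7 : 60.3 : 100.0 : 63.9 : 10.2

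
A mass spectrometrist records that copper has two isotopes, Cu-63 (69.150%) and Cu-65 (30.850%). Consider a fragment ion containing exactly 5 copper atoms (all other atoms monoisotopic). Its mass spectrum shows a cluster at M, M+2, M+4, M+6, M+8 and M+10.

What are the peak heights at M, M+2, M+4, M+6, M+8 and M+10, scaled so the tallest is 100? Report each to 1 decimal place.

Each Cu atom is independently Cu-63 (p = 0.69150) or Cu-65 (q = 0.30850); the cluster is the binomial expansion (p + q)^5.
P(M) = 0.69150^5 = 0.158111
P(M+2) = 5 × 0.69150^4 × 0.30850^1 = 0.352691
P(M+4) = 10 × 0.69150^3 × 0.30850^2 = 0.314693
P(M+6) = 10 × 0.69150^2 × 0.30850^3 = 0.140394
P(M+8) = 5 × 0.69150^1 × 0.30850^4 = 0.031317
P(M+10) = 0.30850^5 = 0.002794
The M+2 peak is largest (0.352691); scaling to 100 gives 44.8 : 100.0 : 89.2 : 39.8 : 8.9 : 0.8.

44.8 : 100.0 : 89.2 : 39.8 : 8.9 : 0.8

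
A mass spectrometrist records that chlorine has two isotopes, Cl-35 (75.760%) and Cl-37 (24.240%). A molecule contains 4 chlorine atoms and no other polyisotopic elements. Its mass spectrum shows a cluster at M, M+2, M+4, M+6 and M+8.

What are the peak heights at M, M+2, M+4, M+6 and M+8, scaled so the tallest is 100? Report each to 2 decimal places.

The 4 Cl atoms are independent, so intensities follow the terms of (0.75760 + 0.24240)^4.
P(M) = 0.75760^4 = 0.329428
P(M+2) = 4 × 0.75760^3 × 0.24240^1 = 0.421612
P(M+4) = 6 × 0.75760^2 × 0.24240^2 = 0.202347
P(M+6) = 4 × 0.75760^1 × 0.24240^3 = 0.043162
P(M+8) = 0.24240^4 = 0.003452
The M+2 peak is largest (0.421612); scaling to 100 gives 78.14 : 100.00 : 47.99 : 10.24 : 0.82.

78.14 : 100.00 : 47.99 : 10.24 : 0.82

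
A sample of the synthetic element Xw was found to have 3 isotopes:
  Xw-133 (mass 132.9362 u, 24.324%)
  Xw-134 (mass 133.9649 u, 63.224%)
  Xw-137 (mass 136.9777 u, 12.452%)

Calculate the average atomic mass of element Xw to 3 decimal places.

134.090 u

Ar = Σ fᵢ·mᵢ = 0.24324 × 132.9362 + 0.63224 × 133.9649 + 0.12452 × 136.9777
= 32.33540 + 84.69797 + 17.05646 = 134.08983 u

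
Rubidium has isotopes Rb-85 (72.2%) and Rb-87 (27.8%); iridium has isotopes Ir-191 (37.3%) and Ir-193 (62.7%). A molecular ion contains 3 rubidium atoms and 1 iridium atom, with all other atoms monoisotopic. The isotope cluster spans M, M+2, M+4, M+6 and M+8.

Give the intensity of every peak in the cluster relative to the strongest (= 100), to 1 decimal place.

35.3 : 100.0 : 84.1 : 28.4 : 3.4

Rubidium pattern (n=3): 0.37636705 : 0.43475086 : 0.16739714 : 0.02148495
Iridium pattern (n=1): 0.3730 : 0.6270
Convolve the two distributions (both contribute in 2-u steps):
  M: 0.37636705×0.3730 = 0.140385
  M+2: 0.37636705×0.6270 + 0.43475086×0.3730 = 0.398144
  M+4: 0.43475086×0.6270 + 0.16739714×0.3730 = 0.335028
  M+6: 0.16739714×0.6270 + 0.02148495×0.3730 = 0.112972
  M+8: 0.02148495×0.6270 = 0.013471
Scale to base peak (0.398144) = 100: 35.3 : 100.0 : 84.1 : 28.4 : 3.4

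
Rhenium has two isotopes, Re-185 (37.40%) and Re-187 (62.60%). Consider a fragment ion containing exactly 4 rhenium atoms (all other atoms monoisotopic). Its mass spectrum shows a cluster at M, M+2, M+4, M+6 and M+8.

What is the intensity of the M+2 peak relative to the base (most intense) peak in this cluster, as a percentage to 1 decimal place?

Term probabilities: M 0.0196, M+2 0.1310, M+4 0.3289, M+6 0.3670, M+8 0.1536. Base peak = M+6.
P(M+6) = C(4,3) × 0.3740^1 × 0.6260^3 = 4 × 0.3740 × 0.24531438 = 0.366990 (base)
P(M+2) = C(4,1) × 0.3740^3 × 0.6260^1 = 4 × 0.05231362 × 0.6260 = 0.130993
Relative intensity = 0.130993 / 0.366990 × 100 = 35.7

35.7%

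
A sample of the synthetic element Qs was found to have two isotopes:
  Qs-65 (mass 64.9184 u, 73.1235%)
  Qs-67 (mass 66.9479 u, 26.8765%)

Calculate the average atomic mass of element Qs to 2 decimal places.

Weight each isotope mass by its fractional abundance: 0.731235 × 64.9184 + 0.268765 × 66.9479
= 47.47061 + 17.99325 = 65.46386 u

65.46 u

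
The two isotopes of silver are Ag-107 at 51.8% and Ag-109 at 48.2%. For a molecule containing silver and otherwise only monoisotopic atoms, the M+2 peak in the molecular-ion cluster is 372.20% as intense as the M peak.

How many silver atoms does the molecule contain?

The M+2/M ratio from n Ag atoms is n · q/p = n · 0.482/0.518.
n = 3.7220 × 0.518/0.482 = 4.00 ≈ 4

4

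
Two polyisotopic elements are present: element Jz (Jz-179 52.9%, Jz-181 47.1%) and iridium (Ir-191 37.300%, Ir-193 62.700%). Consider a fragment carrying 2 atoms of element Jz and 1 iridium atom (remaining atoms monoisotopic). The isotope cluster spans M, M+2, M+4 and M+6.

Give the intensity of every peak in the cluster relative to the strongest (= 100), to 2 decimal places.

Element Jz pattern (n=2): 0.279841 : 0.498318 : 0.221841
Iridium pattern (n=1): 0.3730 : 0.6270
Convolve the two distributions (both contribute in 2-u steps):
  M: 0.279841×0.3730 = 0.104381
  M+2: 0.279841×0.6270 + 0.498318×0.3730 = 0.361333
  M+4: 0.498318×0.6270 + 0.221841×0.3730 = 0.395192
  M+6: 0.221841×0.6270 = 0.139094
Scale to base peak (0.395192) = 100: 26.41 : 91.43 : 100.00 : 35.20

26.41 : 91.43 : 100.00 : 35.20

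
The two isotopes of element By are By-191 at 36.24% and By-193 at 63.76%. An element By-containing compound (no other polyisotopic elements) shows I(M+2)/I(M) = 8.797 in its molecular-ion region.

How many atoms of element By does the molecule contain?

5

For n independent By atoms, I(M+2)/I(M) = n · (abundance By-193) / (abundance By-191) = n · 0.6376/0.3624.
n = 8.797 × 0.3624/0.6376 = 5.00 ≈ 5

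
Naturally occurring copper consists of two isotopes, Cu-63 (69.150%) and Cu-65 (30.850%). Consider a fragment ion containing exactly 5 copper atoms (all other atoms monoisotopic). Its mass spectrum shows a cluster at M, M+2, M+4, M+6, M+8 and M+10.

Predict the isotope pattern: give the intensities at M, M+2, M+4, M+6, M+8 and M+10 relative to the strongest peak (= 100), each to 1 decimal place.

The 5 Cu atoms are independent, so intensities follow the terms of (0.69150 + 0.30850)^5.
P(M) = 0.69150^5 = 0.158111
P(M+2) = 5 × 0.69150^4 × 0.30850^1 = 0.352691
P(M+4) = 10 × 0.69150^3 × 0.30850^2 = 0.314693
P(M+6) = 10 × 0.69150^2 × 0.30850^3 = 0.140394
P(M+8) = 5 × 0.69150^1 × 0.30850^4 = 0.031317
P(M+10) = 0.30850^5 = 0.002794
The M+2 peak is largest (0.352691); scaling to 100 gives 44.8 : 100.0 : 89.2 : 39.8 : 8.9 : 0.8.

44.8 : 100.0 : 89.2 : 39.8 : 8.9 : 0.8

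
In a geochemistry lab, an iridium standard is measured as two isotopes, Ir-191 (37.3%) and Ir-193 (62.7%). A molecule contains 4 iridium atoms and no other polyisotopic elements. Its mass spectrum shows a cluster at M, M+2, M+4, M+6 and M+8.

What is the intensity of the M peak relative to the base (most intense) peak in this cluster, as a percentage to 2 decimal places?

5.26%

Binomial terms of (0.373 + 0.627)^4: M 0.0194, M+2 0.1302, M+4 0.3282, M+6 0.3678, M+8 0.1546 → M+6 is the base peak.
P(M+6) = C(4,3) × 0.373^1 × 0.627^3 = 4 × 0.3730 × 0.24649188 = 0.367766 (base)
P(M) = C(4,0) × 0.373^4 × 0.627^0 = 1 × 0.01935688 × 1.0000 = 0.019357
Relative intensity = 0.019357 / 0.367766 × 100 = 5.26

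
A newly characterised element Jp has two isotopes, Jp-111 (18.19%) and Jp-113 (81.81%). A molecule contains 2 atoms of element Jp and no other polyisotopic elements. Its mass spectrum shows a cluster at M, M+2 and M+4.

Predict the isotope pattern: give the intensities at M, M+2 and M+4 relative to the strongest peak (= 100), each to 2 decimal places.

4.94 : 44.47 : 100.00

Expanding (0.1819 + 0.8181)^2:
P(M) = 0.1819^2 = 0.033088
P(M+2) = 2 × 0.1819^1 × 0.8181^1 = 0.297625
P(M+4) = 0.8181^2 = 0.669288
The M+4 peak is largest (0.669288); scaling to 100 gives 4.94 : 44.47 : 100.00.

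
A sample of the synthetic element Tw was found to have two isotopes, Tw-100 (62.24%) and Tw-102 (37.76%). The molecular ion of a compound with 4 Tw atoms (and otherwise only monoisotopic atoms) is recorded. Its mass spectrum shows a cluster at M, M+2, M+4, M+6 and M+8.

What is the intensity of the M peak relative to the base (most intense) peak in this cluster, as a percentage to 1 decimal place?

(0.6224 + 0.3776)^4 gives M 0.1501, M+2 0.3642, M+4 0.3314, M+6 0.1340, M+8 0.0203; the largest is M+2.
P(M+2) = C(4,1) × 0.6224^3 × 0.3776^1 = 4 × 0.24110641 × 0.3776 = 0.364167 (base)
P(M) = C(4,0) × 0.6224^4 × 0.3776^0 = 1 × 0.15006463 × 1.0000 = 0.150065
Relative intensity = 0.150065 / 0.364167 × 100 = 41.2

41.2%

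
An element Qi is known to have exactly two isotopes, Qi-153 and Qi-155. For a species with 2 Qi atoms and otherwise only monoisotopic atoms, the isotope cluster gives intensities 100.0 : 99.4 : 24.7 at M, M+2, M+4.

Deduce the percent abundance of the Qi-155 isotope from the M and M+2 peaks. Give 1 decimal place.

33.2%

Let p = fractional abundance of Qi-153. I(M+2)/I(M) = [C(2,1)·p^1·(1−p)] / p^2 = 2·(1−p)/p = 99.4/100.0 = 0.9940
(1−p)/p = 0.9940/2 = 0.4970  ⇒  p = 1/(1 + 0.4970) = 0.6680
Qi-153: 66.8%, Qi-155: 33.2%.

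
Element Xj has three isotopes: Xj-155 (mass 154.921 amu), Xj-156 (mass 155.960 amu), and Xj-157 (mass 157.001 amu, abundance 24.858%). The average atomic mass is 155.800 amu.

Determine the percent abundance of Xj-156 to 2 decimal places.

34.84%

The remaining 75.142% is split between Xj-155 (fraction x) and Xj-156 (fraction 0.75142 − x).
Substituting: 154.921x + 155.960(0.75142 − x) = 116.77269142
(154.921 − 155.960)x = -0.41877178  ⇒  x = 0.40305, y = 0.34837
Xj-155: 40.31%, Xj-156: 34.84%.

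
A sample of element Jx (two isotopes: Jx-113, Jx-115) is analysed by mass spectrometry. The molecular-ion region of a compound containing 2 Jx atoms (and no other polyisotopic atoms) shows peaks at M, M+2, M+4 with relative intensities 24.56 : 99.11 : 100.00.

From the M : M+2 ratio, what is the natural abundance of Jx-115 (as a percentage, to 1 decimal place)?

66.9%

Let p = fractional abundance of Jx-113. I(M+2)/I(M) = [C(2,1)·p^1·(1−p)] / p^2 = 2·(1−p)/p = 99.11/24.56 = 4.0354
(1−p)/p = 4.0354/2 = 2.0177  ⇒  p = 1/(1 + 2.0177) = 0.3314
Jx-113: 33.1%, Jx-115: 66.9%.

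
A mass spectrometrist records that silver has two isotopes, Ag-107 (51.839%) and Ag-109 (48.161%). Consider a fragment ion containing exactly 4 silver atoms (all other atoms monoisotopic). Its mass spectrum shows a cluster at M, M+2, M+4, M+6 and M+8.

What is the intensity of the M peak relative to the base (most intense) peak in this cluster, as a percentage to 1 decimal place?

19.3%

(0.51839 + 0.48161)^4 gives M 0.0722, M+2 0.2684, M+4 0.3740, M+6 0.2316, M+8 0.0538; the largest is M+4.
P(M+4) = C(4,2) × 0.51839^2 × 0.48161^2 = 6 × 0.26872819 × 0.23194819 = 0.373986 (base)
P(M) = C(4,0) × 0.51839^4 × 0.48161^0 = 1 × 0.07221484 × 1.0000 = 0.072215
Relative intensity = 0.072215 / 0.373986 × 100 = 19.3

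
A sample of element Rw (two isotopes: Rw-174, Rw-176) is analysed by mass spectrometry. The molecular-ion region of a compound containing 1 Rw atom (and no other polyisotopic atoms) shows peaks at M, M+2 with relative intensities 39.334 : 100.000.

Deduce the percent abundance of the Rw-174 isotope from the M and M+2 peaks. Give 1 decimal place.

28.2%

Write p for the Rw-174 fraction. I(M+2)/I(M) = [C(1,1)·p^0·(1−p)] / p^1 = 1·(1−p)/p = 100.000/39.334 = 2.5423
(1−p)/p = 2.5423/1 = 2.5423  ⇒  p = 1/(1 + 2.5423) = 0.2823
Rw-174: 28.2%, Rw-176: 71.8%.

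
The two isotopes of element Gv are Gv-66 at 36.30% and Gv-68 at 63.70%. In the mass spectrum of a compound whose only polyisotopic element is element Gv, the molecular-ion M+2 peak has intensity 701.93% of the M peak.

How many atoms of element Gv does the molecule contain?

For n independent Gv atoms, I(M+2)/I(M) = n · (abundance Gv-68) / (abundance Gv-66) = n · 0.6370/0.3630.
n = 7.0193 × 0.3630/0.6370 = 4.00 ≈ 4

4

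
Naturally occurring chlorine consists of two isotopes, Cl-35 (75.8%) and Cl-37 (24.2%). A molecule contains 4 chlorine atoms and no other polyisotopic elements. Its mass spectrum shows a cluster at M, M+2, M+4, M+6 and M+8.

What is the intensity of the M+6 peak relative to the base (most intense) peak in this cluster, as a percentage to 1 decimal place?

(0.758 + 0.242)^4 gives M 0.3301, M+2 0.4216, M+4 0.2019, M+6 0.0430, M+8 0.0034; the largest is M+2.
P(M+2) = C(4,1) × 0.758^3 × 0.242^1 = 4 × 0.43551951 × 0.2420 = 0.421583 (base)
P(M+6) = C(4,3) × 0.758^1 × 0.242^3 = 4 × 0.7580 × 0.01417249 = 0.042971
Relative intensity = 0.042971 / 0.421583 × 100 = 10.2

10.2%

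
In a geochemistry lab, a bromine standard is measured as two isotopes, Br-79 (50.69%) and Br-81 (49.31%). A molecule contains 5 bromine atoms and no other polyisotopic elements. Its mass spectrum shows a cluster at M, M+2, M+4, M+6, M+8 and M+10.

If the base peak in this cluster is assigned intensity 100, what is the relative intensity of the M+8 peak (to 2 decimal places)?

Term probabilities: M 0.0335, M+2 0.1628, M+4 0.3167, M+6 0.3081, M+8 0.1498, M+10 0.0292. Base peak = M+4.
P(M+4) = C(5,2) × 0.5069^3 × 0.4931^2 = 10 × 0.13024674 × 0.24314761 = 0.316692 (base)
P(M+8) = C(5,4) × 0.5069^1 × 0.4931^4 = 5 × 0.5069 × 0.05912076 = 0.149842
Relative intensity = 0.149842 / 0.316692 × 100 = 47.31

47.31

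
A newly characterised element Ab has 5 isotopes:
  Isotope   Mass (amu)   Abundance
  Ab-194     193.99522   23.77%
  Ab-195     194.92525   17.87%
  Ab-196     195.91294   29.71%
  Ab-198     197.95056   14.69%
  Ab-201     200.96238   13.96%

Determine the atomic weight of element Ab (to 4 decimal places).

196.2848 amu

Average mass = Σ (abundance × isotope mass) = 0.2377 × 193.99522 + 0.1787 × 194.92525 + 0.2971 × 195.91294 + 0.1469 × 197.95056 + 0.1396 × 200.96238
= 46.112664 + 34.833142 + 58.205734 + 29.078937 + 28.054348 = 196.284825 amu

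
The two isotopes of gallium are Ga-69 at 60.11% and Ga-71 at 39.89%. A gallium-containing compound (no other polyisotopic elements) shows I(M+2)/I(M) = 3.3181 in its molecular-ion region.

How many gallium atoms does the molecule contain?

5

For n independent Ga atoms, I(M+2)/I(M) = n · (abundance Ga-71) / (abundance Ga-69) = n · 0.3989/0.6011.
n = 3.3181 × 0.6011/0.3989 = 5.00 ≈ 5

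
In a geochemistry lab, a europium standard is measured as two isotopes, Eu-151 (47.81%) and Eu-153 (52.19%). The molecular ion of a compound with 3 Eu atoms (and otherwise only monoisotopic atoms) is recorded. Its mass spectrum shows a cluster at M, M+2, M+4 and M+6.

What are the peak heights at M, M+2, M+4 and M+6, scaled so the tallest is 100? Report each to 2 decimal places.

Each Eu atom is independently Eu-151 (p = 0.4781) or Eu-153 (q = 0.5219); the cluster is the binomial expansion (p + q)^3.
P(M) = 0.4781^3 = 0.109284
P(M+2) = 3 × 0.4781^2 × 0.5219^1 = 0.357887
P(M+4) = 3 × 0.4781^1 × 0.5219^2 = 0.390674
P(M+6) = 0.5219^3 = 0.142155
The M+4 peak is largest (0.390674); scaling to 100 gives 27.97 : 91.61 : 100.00 : 36.39.

27.97 : 91.61 : 100.00 : 36.39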